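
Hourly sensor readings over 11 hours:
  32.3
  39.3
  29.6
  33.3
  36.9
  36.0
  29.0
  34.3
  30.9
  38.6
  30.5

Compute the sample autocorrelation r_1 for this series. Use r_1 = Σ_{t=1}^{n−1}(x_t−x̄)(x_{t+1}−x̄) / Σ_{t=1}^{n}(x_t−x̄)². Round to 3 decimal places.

Mean x̄ = (32.3 + 39.3 + 29.6 + 33.3 + 36.9 + 36.0 + 29.0 + 34.3 + 30.9 + 38.6 + 30.5)/11 = 33.7000
Numerator Σ_{t=1}^{10}(x_t−x̄)(x_{t+1}−x̄) = -67.7900
Denominator Σ(x_t−x̄)² = 130.3600
r_1 = -67.7900 / 130.3600 = -0.520

-0.520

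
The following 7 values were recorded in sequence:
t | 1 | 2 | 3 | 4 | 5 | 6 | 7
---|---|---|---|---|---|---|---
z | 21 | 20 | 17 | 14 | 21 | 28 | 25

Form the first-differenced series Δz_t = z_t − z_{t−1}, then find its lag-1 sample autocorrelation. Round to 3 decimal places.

First differences Δz: -1, -3, -3, 7, 7, -3
Mean of differences = 0.6667
Numerator Σ(Δz_t−Δz̄)(Δz_{t+1}−Δz̄) = 13.2222
Denominator Σ(Δz_t−Δz̄)² = 123.3333
r_1(Δz) = 13.2222 / 123.3333 = 0.107

0.107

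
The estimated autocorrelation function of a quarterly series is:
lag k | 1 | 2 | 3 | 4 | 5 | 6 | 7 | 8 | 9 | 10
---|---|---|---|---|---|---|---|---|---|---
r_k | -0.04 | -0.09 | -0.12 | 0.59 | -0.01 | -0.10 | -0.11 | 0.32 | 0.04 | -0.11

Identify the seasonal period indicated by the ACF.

The largest autocorrelation is r_4 = 0.59, with a weaker echo at lag 8 (0.32); the remaining lags stay at or below 0.04.
The dominant spike at lag 4 indicates a seasonal period of 4.

4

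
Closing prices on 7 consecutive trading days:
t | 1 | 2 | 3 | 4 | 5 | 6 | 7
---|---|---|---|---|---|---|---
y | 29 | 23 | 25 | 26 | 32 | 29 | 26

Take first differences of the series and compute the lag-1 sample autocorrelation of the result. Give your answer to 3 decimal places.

First differences Δy: -6, 2, 1, 6, -3, -3
Mean of differences = -0.5000
Numerator Σ(Δy_t−Δȳ)(Δy_{t+1}−Δȳ) = -10.2500
Denominator Σ(Δy_t−Δȳ)² = 93.5000
r_1(Δy) = -10.2500 / 93.5000 = -0.110

-0.110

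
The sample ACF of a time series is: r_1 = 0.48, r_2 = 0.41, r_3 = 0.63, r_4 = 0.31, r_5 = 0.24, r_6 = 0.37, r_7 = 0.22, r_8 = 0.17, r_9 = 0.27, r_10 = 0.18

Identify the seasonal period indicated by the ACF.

3

The largest autocorrelation is r_3 = 0.63; the remaining lags stay at or below 0.48. The elevated value at lag 1 (0.48), dropping to 0.41 at lag 2, reflects decaying short-term dependence rather than seasonality.
The dominant spike at lag 3 indicates a seasonal period of 3.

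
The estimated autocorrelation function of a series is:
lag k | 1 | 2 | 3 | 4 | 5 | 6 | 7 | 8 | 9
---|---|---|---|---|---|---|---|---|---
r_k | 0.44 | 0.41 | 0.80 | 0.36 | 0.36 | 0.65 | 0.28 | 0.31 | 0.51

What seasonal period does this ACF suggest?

3

The largest autocorrelation is r_3 = 0.80, with weaker echoes at lags 6 (0.65) and 9 (0.51); the remaining lags stay at or below 0.44. The elevated value at lag 1 (0.44), dropping to 0.41 at lag 2, reflects decaying short-term dependence rather than seasonality.
The dominant spike at lag 3 indicates a seasonal period of 3.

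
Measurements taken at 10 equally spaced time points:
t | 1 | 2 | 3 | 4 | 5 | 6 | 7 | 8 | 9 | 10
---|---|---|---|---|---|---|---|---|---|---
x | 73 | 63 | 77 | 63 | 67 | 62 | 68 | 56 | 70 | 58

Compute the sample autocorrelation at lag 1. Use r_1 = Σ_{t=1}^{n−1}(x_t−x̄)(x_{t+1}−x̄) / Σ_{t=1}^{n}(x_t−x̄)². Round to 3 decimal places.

Mean x̄ = (73 + 63 + 77 + 63 + 67 + 62 + 68 + 56 + 70 + 58)/10 = 65.7000
Numerator Σ_{t=1}^{9}(x_t−x̄)(x_{t+1}−x̄) = -194.6900
Denominator Σ(x_t−x̄)² = 388.1000
r_1 = -194.6900 / 388.1000 = -0.502

-0.502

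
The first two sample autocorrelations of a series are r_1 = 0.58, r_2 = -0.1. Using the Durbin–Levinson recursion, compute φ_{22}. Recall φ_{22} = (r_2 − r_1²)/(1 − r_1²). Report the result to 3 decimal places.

φ_{22} = (r_2 − r_1²) / (1 − r_1²)
r_1² = (0.58)² = 0.3364
Numerator = -0.1 − 0.3364 = -0.4364; denominator = 1 − 0.3364 = 0.6636
φ_{22} = -0.4364 / 0.6636 = -0.658

-0.658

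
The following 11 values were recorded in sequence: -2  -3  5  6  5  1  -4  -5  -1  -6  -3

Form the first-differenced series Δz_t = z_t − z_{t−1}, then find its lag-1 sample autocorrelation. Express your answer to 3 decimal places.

-0.071

First differences Δz: -1, 8, 1, -1, -4, -5, -1, 4, -5, 3
Mean of differences = -0.1000
Numerator Σ(Δz_t−Δz̄)(Δz_{t+1}−Δz̄) = -11.3100
Denominator Σ(Δz_t−Δz̄)² = 158.9000
r_1(Δz) = -11.3100 / 158.9000 = -0.071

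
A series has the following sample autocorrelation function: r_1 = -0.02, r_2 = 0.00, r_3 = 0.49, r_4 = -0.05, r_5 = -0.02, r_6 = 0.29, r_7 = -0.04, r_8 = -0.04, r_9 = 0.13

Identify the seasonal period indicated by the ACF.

The largest autocorrelation is r_3 = 0.49, with a weaker echo at lag 6 (0.29); the remaining lags stay at or below 0.13.
The dominant spike at lag 3 indicates a seasonal period of 3.

3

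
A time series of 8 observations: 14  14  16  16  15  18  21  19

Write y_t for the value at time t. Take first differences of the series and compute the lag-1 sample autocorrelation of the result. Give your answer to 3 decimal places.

First differences Δy: 0, 2, 0, -1, 3, 3, -2
Mean of differences = 0.7143
Numerator Σ(Δy_t−Δȳ)(Δy_{t+1}−Δȳ) = -5.5102
Denominator Σ(Δy_t−Δȳ)² = 23.4286
r_1(Δy) = -5.5102 / 23.4286 = -0.235

-0.235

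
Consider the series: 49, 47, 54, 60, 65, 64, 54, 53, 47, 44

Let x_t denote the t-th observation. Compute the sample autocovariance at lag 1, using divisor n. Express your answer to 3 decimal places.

29.151

Mean x̄ = (49 + 47 + 54 + 60 + 65 + 64 + 54 + 53 + 47 + 44)/10 = 53.7000
Σ_{t=1}^{9}(x_t−x̄)(x_{t+1}−x̄) = 291.5100
γ_1 = 291.5100 / 10 = 29.151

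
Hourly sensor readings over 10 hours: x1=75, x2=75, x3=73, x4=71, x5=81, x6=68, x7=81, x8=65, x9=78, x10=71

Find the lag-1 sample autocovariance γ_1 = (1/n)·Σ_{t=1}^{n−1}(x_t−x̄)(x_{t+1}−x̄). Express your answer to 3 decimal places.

-21.304

Mean x̄ = (75 + 75 + 73 + 71 + 81 + 68 + 81 + 65 + 78 + 71)/10 = 73.8000
Σ_{t=1}^{9}(x_t−x̄)(x_{t+1}−x̄) = -213.0400
γ_1 = -213.0400 / 10 = -21.304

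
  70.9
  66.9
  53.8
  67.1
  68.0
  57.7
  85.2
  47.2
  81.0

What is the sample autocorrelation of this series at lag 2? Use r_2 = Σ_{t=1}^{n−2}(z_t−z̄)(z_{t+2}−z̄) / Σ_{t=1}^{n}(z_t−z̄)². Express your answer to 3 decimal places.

Mean z̄ = (70.9 + 66.9 + 53.8 + 67.1 + 68.0 + 57.7 + 85.2 + 47.2 + 81.0)/9 = 66.4222
Σ(z_t−z̄)(z_{t+2}−z̄) = (-56.5195) + (0.3238) + (-19.9151) + (-5.9117) + (29.6272) + (167.6605) + (273.7383) = 389.0035
Denominator Σ(z_t−z̄)² = 1193.2356
r_2 = 389.0035 / 1193.2356 = 0.326

0.326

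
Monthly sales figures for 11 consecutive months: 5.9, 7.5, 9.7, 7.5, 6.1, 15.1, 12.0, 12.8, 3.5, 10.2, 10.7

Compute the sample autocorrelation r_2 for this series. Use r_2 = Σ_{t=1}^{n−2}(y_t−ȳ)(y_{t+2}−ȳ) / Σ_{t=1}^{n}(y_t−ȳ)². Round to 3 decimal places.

-0.158

Mean ȳ = (5.9 + 7.5 + 9.7 + 7.5 + 6.1 + 15.1 + 12.0 + 12.8 + 3.5 + 10.2 + 10.7)/11 = 9.1818
Numerator Σ_{t=1}^{9}(y_t−ȳ)(y_{t+2}−ȳ) = -18.6488
Denominator Σ(y_t−ȳ)² = 117.8764
r_2 = -18.6488 / 117.8764 = -0.158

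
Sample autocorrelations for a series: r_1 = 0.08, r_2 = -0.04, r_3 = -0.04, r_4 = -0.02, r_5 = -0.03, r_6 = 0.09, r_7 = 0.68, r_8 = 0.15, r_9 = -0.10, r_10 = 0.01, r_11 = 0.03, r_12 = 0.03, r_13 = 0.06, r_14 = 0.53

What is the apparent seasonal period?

7

The largest autocorrelation is r_7 = 0.68, with a weaker echo at lag 14 (0.53); the remaining lags stay at or below 0.15.
The dominant spike at lag 7 indicates a seasonal period of 7.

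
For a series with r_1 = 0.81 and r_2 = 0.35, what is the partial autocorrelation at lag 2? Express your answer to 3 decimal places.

φ_{22} = (r_2 − r_1²) / (1 − r_1²)
r_1² = (0.81)² = 0.6561
Numerator = 0.35 − 0.6561 = -0.3061; denominator = 1 − 0.6561 = 0.3439
φ_{22} = -0.3061 / 0.3439 = -0.890

-0.890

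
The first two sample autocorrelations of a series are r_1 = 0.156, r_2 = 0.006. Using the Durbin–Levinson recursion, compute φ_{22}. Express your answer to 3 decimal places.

-0.019

φ_{22} = (r_2 − r_1²) / (1 − r_1²)
r_1² = (0.156)² = 0.024336
Numerator = 0.006 − 0.0243 = -0.0183; denominator = 1 − 0.0243 = 0.9757
φ_{22} = -0.0183 / 0.9757 = -0.019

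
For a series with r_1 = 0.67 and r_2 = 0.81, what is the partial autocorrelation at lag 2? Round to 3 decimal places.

0.655

φ_{22} = (r_2 − r_1²) / (1 − r_1²)
r_1² = (0.67)² = 0.4489
Numerator = 0.81 − 0.4489 = 0.3611; denominator = 1 − 0.4489 = 0.5511
φ_{22} = 0.3611 / 0.5511 = 0.655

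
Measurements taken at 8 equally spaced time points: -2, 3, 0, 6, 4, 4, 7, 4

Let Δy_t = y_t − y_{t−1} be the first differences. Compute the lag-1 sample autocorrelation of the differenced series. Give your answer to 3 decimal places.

-0.670

First differences Δy: 5, -3, 6, -2, 0, 3, -3
Mean of differences = 0.8571
Numerator Σ(Δy_t−Δȳ)(Δy_{t+1}−Δȳ) = -58.1633
Denominator Σ(Δy_t−Δȳ)² = 86.8571
r_1(Δy) = -58.1633 / 86.8571 = -0.670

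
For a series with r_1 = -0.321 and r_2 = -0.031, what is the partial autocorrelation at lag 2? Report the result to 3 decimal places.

φ_{22} = (r_2 − r_1²) / (1 − r_1²)
r_1² = (-0.321)² = 0.103041
Numerator = -0.031 − 0.1030 = -0.1340; denominator = 1 − 0.1030 = 0.8970
φ_{22} = -0.1340 / 0.8970 = -0.149

-0.149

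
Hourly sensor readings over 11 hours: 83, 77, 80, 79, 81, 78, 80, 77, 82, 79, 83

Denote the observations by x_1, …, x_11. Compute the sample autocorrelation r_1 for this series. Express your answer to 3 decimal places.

-0.504

Mean x̄ = (83 + 77 + 80 + 79 + 81 + 78 + 80 + 77 + 82 + 79 + 83)/11 = 79.9091
Numerator Σ_{t=1}^{10}(x_t−x̄)(x_{t+1}−x̄) = -23.6446
Denominator Σ(x_t−x̄)² = 46.9091
r_1 = -23.6446 / 46.9091 = -0.504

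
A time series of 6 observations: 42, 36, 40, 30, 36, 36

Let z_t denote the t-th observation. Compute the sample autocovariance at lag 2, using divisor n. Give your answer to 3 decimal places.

Mean z̄ = (42 + 36 + 40 + 30 + 36 + 36)/6 = 36.6667
Deviations: 5.3333, -0.6667, 3.3333, -6.6667, -0.6667, -0.6667
Σ_{t=1}^{4}(z_t−z̄)(z_{t+2}−z̄) = 24.4444
γ_2 = 24.4444 / 6 = 4.074

4.074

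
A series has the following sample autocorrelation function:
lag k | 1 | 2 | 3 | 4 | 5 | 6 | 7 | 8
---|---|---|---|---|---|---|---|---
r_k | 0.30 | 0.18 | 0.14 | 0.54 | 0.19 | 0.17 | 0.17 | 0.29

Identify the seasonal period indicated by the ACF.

4

The largest autocorrelation is r_4 = 0.54; the remaining lags stay at or below 0.30. The elevated value at lag 1 (0.30), dropping to 0.18 at lag 2, reflects decaying short-term dependence rather than seasonality.
The dominant spike at lag 4 indicates a seasonal period of 4.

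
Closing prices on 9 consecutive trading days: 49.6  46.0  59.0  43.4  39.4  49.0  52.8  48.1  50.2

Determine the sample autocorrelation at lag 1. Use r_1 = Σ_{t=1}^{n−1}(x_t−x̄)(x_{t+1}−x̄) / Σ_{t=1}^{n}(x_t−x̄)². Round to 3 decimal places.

Mean x̄ = (49.6 + 46.0 + 59.0 + 43.4 + 39.4 + 49.0 + 52.8 + 48.1 + 50.2)/9 = 48.6111
Numerator Σ_{t=1}^{8}(x_t−x̄)(x_{t+1}−x̄) = -40.7523
Denominator Σ(x_t−x̄)² = 248.2089
r_1 = -40.7523 / 248.2089 = -0.164

-0.164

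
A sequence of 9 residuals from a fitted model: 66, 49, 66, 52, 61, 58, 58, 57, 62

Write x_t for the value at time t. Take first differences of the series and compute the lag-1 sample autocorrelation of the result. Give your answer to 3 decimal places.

-0.767

First differences Δx: -17, 17, -14, 9, -3, 0, -1, 5
Mean of differences = -0.5000
Numerator Σ(Δx_t−Δx̄)(Δx_{t+1}−Δx̄) = -681.2500
Denominator Σ(Δx_t−Δx̄)² = 888.0000
r_1(Δx) = -681.2500 / 888.0000 = -0.767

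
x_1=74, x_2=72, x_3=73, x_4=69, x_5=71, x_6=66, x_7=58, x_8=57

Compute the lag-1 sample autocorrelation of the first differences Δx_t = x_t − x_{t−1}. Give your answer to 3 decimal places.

-0.216

First differences Δx: -2, 1, -4, 2, -5, -8, -1
Mean of differences = -2.4286
Numerator Σ(Δx_t−Δx̄)(Δx_{t+1}−Δx̄) = -15.8980
Denominator Σ(Δx_t−Δx̄)² = 73.7143
r_1(Δx) = -15.8980 / 73.7143 = -0.216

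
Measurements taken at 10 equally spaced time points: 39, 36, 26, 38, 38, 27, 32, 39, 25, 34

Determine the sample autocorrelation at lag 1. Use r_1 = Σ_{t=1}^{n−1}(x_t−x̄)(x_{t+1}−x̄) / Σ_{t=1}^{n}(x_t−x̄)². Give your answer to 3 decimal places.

Mean x̄ = (39 + 36 + 26 + 38 + 38 + 27 + 32 + 39 + 25 + 34)/10 = 33.4000
Numerator Σ_{t=1}^{9}(x_t−x̄)(x_{t+1}−x̄) = -97.9600
Denominator Σ(x_t−x̄)² = 280.4000
r_1 = -97.9600 / 280.4000 = -0.349

-0.349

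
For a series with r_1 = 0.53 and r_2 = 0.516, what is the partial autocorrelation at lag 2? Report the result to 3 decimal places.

0.327

φ_{22} = (r_2 − r_1²) / (1 − r_1²)
r_1² = (0.53)² = 0.2809
Numerator = 0.516 − 0.2809 = 0.2351; denominator = 1 − 0.2809 = 0.7191
φ_{22} = 0.2351 / 0.7191 = 0.327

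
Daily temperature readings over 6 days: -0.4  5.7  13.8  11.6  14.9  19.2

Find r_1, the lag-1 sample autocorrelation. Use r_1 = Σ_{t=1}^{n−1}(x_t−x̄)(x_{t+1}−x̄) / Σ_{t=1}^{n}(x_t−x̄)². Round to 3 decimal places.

0.330

Mean x̄ = (-0.4 + 5.7 + 13.8 + 11.6 + 14.9 + 19.2)/6 = 10.8000
Deviations from mean: -11.2000, -5.1000, 3.0000, 0.8000, 4.1000, 8.4000
Numerator Σ_{t=1}^{5}(x_t−x̄)(x_{t+1}−x̄) = 81.9400
Denominator Σ(x_t−x̄)² = 248.4600
r_1 = 81.9400 / 248.4600 = 0.330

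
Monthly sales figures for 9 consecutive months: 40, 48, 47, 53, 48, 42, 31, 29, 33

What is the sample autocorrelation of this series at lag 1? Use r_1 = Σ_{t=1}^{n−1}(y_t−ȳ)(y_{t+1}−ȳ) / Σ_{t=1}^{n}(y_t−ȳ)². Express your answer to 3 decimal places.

Mean ȳ = (40 + 48 + 47 + 53 + 48 + 42 + 31 + 29 + 33)/9 = 41.2222
Numerator Σ_{t=1}^{8}(y_t−ȳ)(y_{t+1}−ȳ) = 401.5062
Denominator Σ(y_t−ȳ)² = 587.5556
r_1 = 401.5062 / 587.5556 = 0.683

0.683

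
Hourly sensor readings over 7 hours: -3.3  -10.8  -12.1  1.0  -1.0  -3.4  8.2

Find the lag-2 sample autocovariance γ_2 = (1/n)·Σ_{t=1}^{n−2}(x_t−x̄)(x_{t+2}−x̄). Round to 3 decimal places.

-3.722

Mean x̄ = (-3.3 − 10.8 − 12.1 + 1.0 − 1.0 − 3.4 + 8.2)/7 = -3.0571
Deviations: -0.2429, -7.7429, -9.0429, 4.0571, 2.0571, -0.3429, 11.2571
Σ_{t=1}^{5}(x_t−x̄)(x_{t+2}−x̄) = -26.0537
γ_2 = -26.0537 / 7 = -3.722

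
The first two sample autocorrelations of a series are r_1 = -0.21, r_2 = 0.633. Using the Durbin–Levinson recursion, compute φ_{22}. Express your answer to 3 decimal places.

φ_{22} = (r_2 − r_1²) / (1 − r_1²)
r_1² = (-0.21)² = 0.0441
Numerator = 0.633 − 0.0441 = 0.5889; denominator = 1 − 0.0441 = 0.9559
φ_{22} = 0.5889 / 0.9559 = 0.616

0.616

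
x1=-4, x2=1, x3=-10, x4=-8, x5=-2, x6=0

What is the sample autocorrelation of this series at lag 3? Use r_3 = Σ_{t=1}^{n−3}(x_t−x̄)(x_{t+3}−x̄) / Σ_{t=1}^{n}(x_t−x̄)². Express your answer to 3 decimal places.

Mean x̄ = (-4 + 1 − 10 − 8 − 2 + 0)/6 = -3.8333
Deviations from mean: -0.1667, 4.8333, -6.1667, -4.1667, 1.8333, 3.8333
Σ(x_t−x̄)(x_{t+3}−x̄) = (0.6944) + (8.8611) + (-23.6389) = -14.0833
Denominator Σ(x_t−x̄)² = 96.8333
r_3 = -14.0833 / 96.8333 = -0.145

-0.145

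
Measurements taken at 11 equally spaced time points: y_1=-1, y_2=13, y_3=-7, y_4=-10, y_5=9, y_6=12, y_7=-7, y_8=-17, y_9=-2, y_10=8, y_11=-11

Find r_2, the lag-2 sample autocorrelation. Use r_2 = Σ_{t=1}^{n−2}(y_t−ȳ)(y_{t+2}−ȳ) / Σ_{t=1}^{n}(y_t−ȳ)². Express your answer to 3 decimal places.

Mean ȳ = (-1 + 13 − 7 − 10 + 9 + 12 − 7 − 17 − 2 + 8 − 11)/11 = -1.1818
Numerator Σ_{t=1}^{9}(y_t−ȳ)(y_{t+2}−ȳ) = -701.7934
Denominator Σ(y_t−ȳ)² = 1055.6364
r_2 = -701.7934 / 1055.6364 = -0.665

-0.665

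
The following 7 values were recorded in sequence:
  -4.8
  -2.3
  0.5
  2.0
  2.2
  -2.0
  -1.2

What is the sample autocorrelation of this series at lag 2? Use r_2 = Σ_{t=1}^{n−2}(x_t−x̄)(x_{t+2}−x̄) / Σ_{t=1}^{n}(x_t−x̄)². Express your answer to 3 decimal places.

Mean x̄ = (-4.8 − 2.3 + 0.5 + 2.0 + 2.2 − 2.0 − 1.2)/7 = -0.8000
Σ(x_t−x̄)(x_{t+2}−x̄) = (-5.2000) + (-4.2000) + (3.9000) + (-3.3600) + (-1.2000) = -10.0600
Denominator Σ(x_t−x̄)² = 38.3800
r_2 = -10.0600 / 38.3800 = -0.262

-0.262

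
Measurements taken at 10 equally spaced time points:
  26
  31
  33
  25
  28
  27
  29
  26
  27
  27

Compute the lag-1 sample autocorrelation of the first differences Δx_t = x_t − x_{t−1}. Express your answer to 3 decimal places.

First differences Δx: 5, 2, -8, 3, -1, 2, -3, 1, 0
Mean of differences = 0.1111
Numerator Σ(Δx_t−Δx̄)(Δx_{t+1}−Δx̄) = -43.5679
Denominator Σ(Δx_t−Δx̄)² = 116.8889
r_1(Δx) = -43.5679 / 116.8889 = -0.373

-0.373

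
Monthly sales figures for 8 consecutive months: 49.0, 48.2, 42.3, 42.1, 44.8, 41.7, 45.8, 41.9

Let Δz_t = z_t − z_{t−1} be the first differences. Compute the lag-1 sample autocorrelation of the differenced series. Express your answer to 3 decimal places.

First differences Δz: -0.8, -5.9, -0.2, 2.7, -3.1, 4.1, -3.9
Mean of differences = -1.0143
Numerator Σ(Δz_t−Δz̄)(Δz_{t+1}−Δz̄) = -35.1731
Denominator Σ(Δz_t−Δz̄)² = 77.2086
r_1(Δz) = -35.1731 / 77.2086 = -0.456

-0.456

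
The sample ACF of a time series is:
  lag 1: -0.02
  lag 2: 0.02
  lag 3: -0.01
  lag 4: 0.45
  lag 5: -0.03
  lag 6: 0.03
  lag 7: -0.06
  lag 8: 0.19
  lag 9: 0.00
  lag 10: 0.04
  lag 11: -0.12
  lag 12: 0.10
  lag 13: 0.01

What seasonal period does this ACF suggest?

The largest autocorrelation is r_4 = 0.45, with a weaker echo at lag 8 (0.19); the remaining lags stay at or below 0.10.
The dominant spike at lag 4 indicates a seasonal period of 4.

4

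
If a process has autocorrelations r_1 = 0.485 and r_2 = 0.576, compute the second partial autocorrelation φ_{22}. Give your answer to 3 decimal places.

φ_{22} = (r_2 − r_1²) / (1 − r_1²)
r_1² = (0.485)² = 0.235225
Numerator = 0.576 − 0.2352 = 0.3408; denominator = 1 − 0.2352 = 0.7648
φ_{22} = 0.3408 / 0.7648 = 0.446

0.446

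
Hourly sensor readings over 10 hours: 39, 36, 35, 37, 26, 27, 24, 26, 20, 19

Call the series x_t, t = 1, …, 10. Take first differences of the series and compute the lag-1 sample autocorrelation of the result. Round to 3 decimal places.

-0.618

First differences Δx: -3, -1, 2, -11, 1, -3, 2, -6, -1
Mean of differences = -2.2222
Numerator Σ(Δx_t−Δx̄)(Δx_{t+1}−Δx̄) = -87.4938
Denominator Σ(Δx_t−Δx̄)² = 141.5556
r_1(Δx) = -87.4938 / 141.5556 = -0.618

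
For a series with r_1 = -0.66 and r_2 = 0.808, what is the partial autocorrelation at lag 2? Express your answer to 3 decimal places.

0.660

φ_{22} = (r_2 − r_1²) / (1 − r_1²)
r_1² = (-0.66)² = 0.4356
Numerator = 0.808 − 0.4356 = 0.3724; denominator = 1 − 0.4356 = 0.5644
φ_{22} = 0.3724 / 0.5644 = 0.660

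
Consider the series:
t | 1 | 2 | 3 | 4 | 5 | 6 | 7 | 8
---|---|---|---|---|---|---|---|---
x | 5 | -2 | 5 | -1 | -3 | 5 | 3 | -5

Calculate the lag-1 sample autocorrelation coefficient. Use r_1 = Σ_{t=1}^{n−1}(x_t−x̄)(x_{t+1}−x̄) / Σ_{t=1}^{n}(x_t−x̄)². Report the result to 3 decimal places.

Mean x̄ = (5 − 2 + 5 − 1 − 3 + 5 + 3 − 5)/8 = 0.8750
Deviations from mean: 4.1250, -2.8750, 4.1250, -1.8750, -3.8750, 4.1250, 2.1250, -5.8750
Numerator Σ_{t=1}^{7}(x_t−x̄)(x_{t+1}−x̄) = -43.8906
Denominator Σ(x_t−x̄)² = 116.8750
r_1 = -43.8906 / 116.8750 = -0.376

-0.376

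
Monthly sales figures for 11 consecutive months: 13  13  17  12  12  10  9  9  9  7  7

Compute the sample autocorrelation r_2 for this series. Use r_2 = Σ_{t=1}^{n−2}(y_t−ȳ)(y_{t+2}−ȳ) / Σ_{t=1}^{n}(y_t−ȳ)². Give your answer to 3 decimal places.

Mean ȳ = (13 + 13 + 17 + 12 + 12 + 10 + 9 + 9 + 9 + 7 + 7)/11 = 10.7273
Numerator Σ_{t=1}^{9}(y_t−ȳ)(y_{t+2}−ȳ) = 39.1240
Denominator Σ(y_t−ȳ)² = 90.1818
r_2 = 39.1240 / 90.1818 = 0.434

0.434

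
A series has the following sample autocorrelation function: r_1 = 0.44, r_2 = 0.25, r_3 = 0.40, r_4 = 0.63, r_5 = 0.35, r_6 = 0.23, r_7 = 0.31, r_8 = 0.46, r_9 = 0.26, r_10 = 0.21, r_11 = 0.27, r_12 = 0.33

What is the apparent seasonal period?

The largest autocorrelation is r_4 = 0.63, with a weaker echo at lag 8 (0.46); the remaining lags stay at or below 0.44. The elevated value at lag 1 (0.44), dropping to 0.25 at lag 2, reflects decaying short-term dependence rather than seasonality.
The dominant spike at lag 4 indicates a seasonal period of 4.

4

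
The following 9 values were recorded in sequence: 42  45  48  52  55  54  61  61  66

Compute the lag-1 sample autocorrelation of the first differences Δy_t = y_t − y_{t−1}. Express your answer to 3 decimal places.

-0.739

First differences Δy: 3, 3, 4, 3, -1, 7, 0, 5
Mean of differences = 3.0000
Numerator Σ(Δy_t−Δȳ)(Δy_{t+1}−Δȳ) = -34.0000
Denominator Σ(Δy_t−Δȳ)² = 46.0000
r_1(Δy) = -34.0000 / 46.0000 = -0.739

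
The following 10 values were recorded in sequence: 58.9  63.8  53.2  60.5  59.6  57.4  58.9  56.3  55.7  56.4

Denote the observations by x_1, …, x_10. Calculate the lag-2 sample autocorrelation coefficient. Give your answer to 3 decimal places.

0.054

Mean x̄ = (58.9 + 63.8 + 53.2 + 60.5 + 59.6 + 57.4 + 58.9 + 56.3 + 55.7 + 56.4)/10 = 58.0700
Numerator Σ_{t=1}^{8}(x_t−x̄)(x_{t+2}−x̄) = 4.2472
Denominator Σ(x_t−x̄)² = 78.1610
r_2 = 4.2472 / 78.1610 = 0.054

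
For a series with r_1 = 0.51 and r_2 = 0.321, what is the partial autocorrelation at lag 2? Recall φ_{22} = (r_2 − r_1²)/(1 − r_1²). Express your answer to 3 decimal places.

0.082

φ_{22} = (r_2 − r_1²) / (1 − r_1²)
r_1² = (0.51)² = 0.2601
Numerator = 0.321 − 0.2601 = 0.0609; denominator = 1 − 0.2601 = 0.7399
φ_{22} = 0.0609 / 0.7399 = 0.082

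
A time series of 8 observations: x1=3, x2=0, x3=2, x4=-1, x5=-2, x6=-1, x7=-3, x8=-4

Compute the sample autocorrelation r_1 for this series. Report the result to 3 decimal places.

Mean x̄ = (3 + 0 + 2 − 1 − 2 − 1 − 3 − 4)/8 = -0.7500
Deviations from mean: 3.7500, 0.7500, 2.7500, -0.2500, -1.2500, -0.2500, -2.2500, -3.2500
Σ(x_t−x̄)(x_{t+1}−x̄) = (2.8125) + (2.0625) + (-0.6875) + (0.3125) + (0.3125) + (0.5625) + (7.3125) = 12.6875
Denominator Σ(x_t−x̄)² = 39.5000
r_1 = 12.6875 / 39.5000 = 0.321

0.321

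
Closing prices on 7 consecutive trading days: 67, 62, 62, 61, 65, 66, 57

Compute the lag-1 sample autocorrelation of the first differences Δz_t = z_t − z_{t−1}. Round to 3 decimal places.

-0.048

First differences Δz: -5, 0, -1, 4, 1, -9
Mean of differences = -1.6667
Numerator Σ(Δz_t−Δz̄)(Δz_{t+1}−Δz̄) = -5.1111
Denominator Σ(Δz_t−Δz̄)² = 107.3333
r_1(Δz) = -5.1111 / 107.3333 = -0.048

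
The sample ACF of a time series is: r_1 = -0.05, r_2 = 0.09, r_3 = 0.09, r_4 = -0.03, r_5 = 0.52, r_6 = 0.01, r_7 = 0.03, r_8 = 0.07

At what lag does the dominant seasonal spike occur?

5

The largest autocorrelation is r_5 = 0.52; the remaining lags stay at or below 0.09.
The dominant spike at lag 5 indicates a seasonal period of 5.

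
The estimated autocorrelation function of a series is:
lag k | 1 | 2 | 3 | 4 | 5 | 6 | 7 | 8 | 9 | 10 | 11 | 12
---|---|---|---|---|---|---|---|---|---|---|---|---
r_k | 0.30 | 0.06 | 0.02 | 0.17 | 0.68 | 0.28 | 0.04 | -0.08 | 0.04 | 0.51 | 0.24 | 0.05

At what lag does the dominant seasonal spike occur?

5

The largest autocorrelation is r_5 = 0.68, with a weaker echo at lag 10 (0.51); the remaining lags stay at or below 0.30. The elevated value at lag 1 (0.30), dropping to 0.06 at lag 2, reflects decaying short-term dependence rather than seasonality.
The dominant spike at lag 5 indicates a seasonal period of 5.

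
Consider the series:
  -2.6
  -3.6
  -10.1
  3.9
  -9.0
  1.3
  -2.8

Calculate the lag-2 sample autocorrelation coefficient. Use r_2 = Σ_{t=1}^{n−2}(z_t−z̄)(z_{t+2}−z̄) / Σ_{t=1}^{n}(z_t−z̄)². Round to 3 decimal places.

0.408

Mean z̄ = (-2.6 − 3.6 − 10.1 + 3.9 − 9.0 + 1.3 − 2.8)/7 = -3.2714
Numerator Σ_{t=1}^{5}(z_t−z̄)(z_{t+2}−z̄) = 62.2598
Denominator Σ(z_t−z̄)² = 152.5543
r_2 = 62.2598 / 152.5543 = 0.408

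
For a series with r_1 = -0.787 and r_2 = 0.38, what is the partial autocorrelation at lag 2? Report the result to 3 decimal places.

-0.629

φ_{22} = (r_2 − r_1²) / (1 − r_1²)
r_1² = (-0.787)² = 0.619369
Numerator = 0.38 − 0.6194 = -0.2394; denominator = 1 − 0.6194 = 0.3806
φ_{22} = -0.2394 / 0.3806 = -0.629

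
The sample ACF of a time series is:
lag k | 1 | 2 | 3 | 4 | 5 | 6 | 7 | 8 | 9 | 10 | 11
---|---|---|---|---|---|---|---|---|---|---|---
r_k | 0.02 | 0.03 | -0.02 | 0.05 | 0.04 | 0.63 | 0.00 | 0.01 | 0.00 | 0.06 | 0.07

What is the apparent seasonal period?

6

The largest autocorrelation is r_6 = 0.63; the remaining lags stay at or below 0.07.
The dominant spike at lag 6 indicates a seasonal period of 6.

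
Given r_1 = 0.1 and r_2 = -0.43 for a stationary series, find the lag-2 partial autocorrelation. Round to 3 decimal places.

φ_{22} = (r_2 − r_1²) / (1 − r_1²)
r_1² = (0.1)² = 0.01
Numerator = -0.43 − 0.0100 = -0.4400; denominator = 1 − 0.0100 = 0.9900
φ_{22} = -0.4400 / 0.9900 = -0.444

-0.444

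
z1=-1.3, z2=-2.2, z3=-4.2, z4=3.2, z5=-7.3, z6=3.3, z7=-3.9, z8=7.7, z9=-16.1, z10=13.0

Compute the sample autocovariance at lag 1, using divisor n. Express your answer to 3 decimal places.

Mean z̄ = (-1.3 − 2.2 − 4.2 + 3.2 − 7.3 + 3.3 − 3.9 + 7.7 − 16.1 + 13.0)/10 = -0.7800
Σ_{t=1}^{9}(z_t−z̄)(z_{t+1}−z̄) = -440.7784
γ_1 = -440.7784 / 10 = -44.078

-44.078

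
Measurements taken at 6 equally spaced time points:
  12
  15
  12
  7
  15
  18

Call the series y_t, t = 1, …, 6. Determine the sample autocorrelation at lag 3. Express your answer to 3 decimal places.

Mean ȳ = (12 + 15 + 12 + 7 + 15 + 18)/6 = 13.1667
Deviations from mean: -1.1667, 1.8333, -1.1667, -6.1667, 1.8333, 4.8333
Σ(y_t−ȳ)(y_{t+3}−ȳ) = (7.1944) + (3.3611) + (-5.6389) = 4.9167
Denominator Σ(y_t−ȳ)² = 70.8333
r_3 = 4.9167 / 70.8333 = 0.069

0.069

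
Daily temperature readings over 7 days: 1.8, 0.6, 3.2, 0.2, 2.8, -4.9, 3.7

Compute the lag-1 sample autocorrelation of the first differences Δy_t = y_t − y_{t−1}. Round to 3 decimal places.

-0.660

First differences Δy: -1.2, 2.6, -3.0, 2.6, -7.7, 8.6
Mean of differences = 0.3167
Numerator Σ(Δy_t−Δȳ)(Δy_{t+1}−Δȳ) = -103.3186
Denominator Σ(Δy_t−Δȳ)² = 156.6083
r_1(Δy) = -103.3186 / 156.6083 = -0.660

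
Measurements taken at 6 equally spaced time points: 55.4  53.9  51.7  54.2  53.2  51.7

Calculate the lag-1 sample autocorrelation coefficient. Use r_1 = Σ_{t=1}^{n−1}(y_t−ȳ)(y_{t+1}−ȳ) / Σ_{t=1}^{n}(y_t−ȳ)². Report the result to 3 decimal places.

-0.099

Mean ȳ = (55.4 + 53.9 + 51.7 + 54.2 + 53.2 + 51.7)/6 = 53.3500
Numerator Σ_{t=1}^{5}(y_t−ȳ)(y_{t+1}−ȳ) = -1.0625
Denominator Σ(y_t−ȳ)² = 10.6950
r_1 = -1.0625 / 10.6950 = -0.099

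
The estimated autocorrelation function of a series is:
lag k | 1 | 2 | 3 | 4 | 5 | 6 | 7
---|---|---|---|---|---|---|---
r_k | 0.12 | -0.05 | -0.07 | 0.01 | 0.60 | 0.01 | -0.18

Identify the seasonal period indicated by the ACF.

5

The largest autocorrelation is r_5 = 0.60; the remaining lags stay at or below 0.12.
The dominant spike at lag 5 indicates a seasonal period of 5.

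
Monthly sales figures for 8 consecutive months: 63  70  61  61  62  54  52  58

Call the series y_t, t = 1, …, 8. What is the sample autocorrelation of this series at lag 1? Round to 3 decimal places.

0.434

Mean ȳ = (63 + 70 + 61 + 61 + 62 + 54 + 52 + 58)/8 = 60.1250
Deviations from mean: 2.8750, 9.8750, 0.8750, 0.8750, 1.8750, -6.1250, -8.1250, -2.1250
Numerator Σ_{t=1}^{7}(y_t−ȳ)(y_{t+1}−ȳ) = 94.9844
Denominator Σ(y_t−ȳ)² = 218.8750
r_1 = 94.9844 / 218.8750 = 0.434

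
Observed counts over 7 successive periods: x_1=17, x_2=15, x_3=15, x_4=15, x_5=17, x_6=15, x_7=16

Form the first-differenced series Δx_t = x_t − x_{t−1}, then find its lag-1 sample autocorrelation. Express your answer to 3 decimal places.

-0.470

First differences Δx: -2, 0, 0, 2, -2, 1
Mean of differences = -0.1667
Numerator Σ(Δx_t−Δx̄)(Δx_{t+1}−Δx̄) = -6.0278
Denominator Σ(Δx_t−Δx̄)² = 12.8333
r_1(Δx) = -6.0278 / 12.8333 = -0.470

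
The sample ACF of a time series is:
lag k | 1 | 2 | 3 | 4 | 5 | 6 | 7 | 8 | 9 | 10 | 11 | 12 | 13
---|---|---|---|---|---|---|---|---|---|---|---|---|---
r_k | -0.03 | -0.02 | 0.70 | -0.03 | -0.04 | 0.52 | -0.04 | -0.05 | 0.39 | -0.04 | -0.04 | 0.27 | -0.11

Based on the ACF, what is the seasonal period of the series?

3

The largest autocorrelation is r_3 = 0.70, with weaker echoes at lags 6 (0.52), 9 (0.39) and 12 (0.27); the remaining lags stay at or below -0.02.
The dominant spike at lag 3 indicates a seasonal period of 3.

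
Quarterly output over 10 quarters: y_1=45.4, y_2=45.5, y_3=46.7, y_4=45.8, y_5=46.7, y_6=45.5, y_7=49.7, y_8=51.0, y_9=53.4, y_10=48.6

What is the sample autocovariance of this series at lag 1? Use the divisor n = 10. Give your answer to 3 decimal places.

Mean ȳ = (45.4 + 45.5 + 46.7 + 45.8 + 46.7 + 45.5 + 49.7 + 51.0 + 53.4 + 48.6)/10 = 47.8300
Σ_{t=1}^{9}(y_t−ȳ)(y_{t+1}−ȳ) = 39.0321
γ_1 = 39.0321 / 10 = 3.903

3.903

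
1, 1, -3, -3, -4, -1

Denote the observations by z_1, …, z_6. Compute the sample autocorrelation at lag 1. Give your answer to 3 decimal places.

Mean z̄ = (1 + 1 − 3 − 3 − 4 − 1)/6 = -1.5000
Deviations from mean: 2.5000, 2.5000, -1.5000, -1.5000, -2.5000, 0.5000
Σ(z_t−z̄)(z_{t+1}−z̄) = (6.2500) + (-3.7500) + (2.2500) + (3.7500) + (-1.2500) = 7.2500
Denominator Σ(z_t−z̄)² = 23.5000
r_1 = 7.2500 / 23.5000 = 0.309

0.309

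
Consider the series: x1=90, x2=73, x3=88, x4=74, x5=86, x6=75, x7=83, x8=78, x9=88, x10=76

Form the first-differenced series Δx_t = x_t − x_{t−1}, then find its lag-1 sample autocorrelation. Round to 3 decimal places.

First differences Δx: -17, 15, -14, 12, -11, 8, -5, 10, -12
Mean of differences = -1.5556
Numerator Σ(Δx_t−Δx̄)(Δx_{t+1}−Δx̄) = -1042.0864
Denominator Σ(Δx_t−Δx̄)² = 1286.2222
r_1(Δx) = -1042.0864 / 1286.2222 = -0.810

-0.810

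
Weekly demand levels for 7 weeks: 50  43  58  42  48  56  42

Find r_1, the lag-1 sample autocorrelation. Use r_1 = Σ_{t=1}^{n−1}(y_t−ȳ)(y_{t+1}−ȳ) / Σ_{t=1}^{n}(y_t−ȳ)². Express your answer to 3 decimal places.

Mean ȳ = (50 + 43 + 58 + 42 + 48 + 56 + 42)/7 = 48.4286
Σ(y_t−ȳ)(y_{t+1}−ȳ) = (-8.5306) + (-51.9592) + (-61.5306) + (2.7551) + (-3.2449) + (-48.6735) = -171.1837
Denominator Σ(y_t−ȳ)² = 263.7143
r_1 = -171.1837 / 263.7143 = -0.649

-0.649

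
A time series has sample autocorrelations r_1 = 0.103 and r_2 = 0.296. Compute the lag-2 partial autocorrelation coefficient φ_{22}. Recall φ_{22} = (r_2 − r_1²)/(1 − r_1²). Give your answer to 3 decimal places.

0.288

φ_{22} = (r_2 − r_1²) / (1 − r_1²)
r_1² = (0.103)² = 0.010609
Numerator = 0.296 − 0.0106 = 0.2854; denominator = 1 − 0.0106 = 0.9894
φ_{22} = 0.2854 / 0.9894 = 0.288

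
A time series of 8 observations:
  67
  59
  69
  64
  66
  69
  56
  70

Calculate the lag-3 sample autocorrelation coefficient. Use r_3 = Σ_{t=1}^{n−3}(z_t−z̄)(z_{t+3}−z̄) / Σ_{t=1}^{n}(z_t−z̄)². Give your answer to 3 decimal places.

Mean z̄ = (67 + 59 + 69 + 64 + 66 + 69 + 56 + 70)/8 = 65.0000
Deviations from mean: 2.0000, -6.0000, 4.0000, -1.0000, 1.0000, 4.0000, -9.0000, 5.0000
Σ(z_t−z̄)(z_{t+3}−z̄) = (-2.0000) + (-6.0000) + (16.0000) + (9.0000) + (5.0000) = 22.0000
Denominator Σ(z_t−z̄)² = 180.0000
r_3 = 22.0000 / 180.0000 = 0.122

0.122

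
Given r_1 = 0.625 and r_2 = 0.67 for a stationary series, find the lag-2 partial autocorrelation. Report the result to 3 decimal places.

0.458

φ_{22} = (r_2 − r_1²) / (1 − r_1²)
r_1² = (0.625)² = 0.390625
Numerator = 0.67 − 0.3906 = 0.2794; denominator = 1 − 0.3906 = 0.6094
φ_{22} = 0.2794 / 0.6094 = 0.458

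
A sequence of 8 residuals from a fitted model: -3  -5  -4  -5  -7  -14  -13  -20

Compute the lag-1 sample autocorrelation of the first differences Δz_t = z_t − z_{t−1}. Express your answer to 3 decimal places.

-0.389

First differences Δz: -2, 1, -1, -2, -7, 1, -7
Mean of differences = -2.4286
Numerator Σ(Δz_t−Δz̄)(Δz_{t+1}−Δz̄) = -26.3265
Denominator Σ(Δz_t−Δz̄)² = 67.7143
r_1(Δz) = -26.3265 / 67.7143 = -0.389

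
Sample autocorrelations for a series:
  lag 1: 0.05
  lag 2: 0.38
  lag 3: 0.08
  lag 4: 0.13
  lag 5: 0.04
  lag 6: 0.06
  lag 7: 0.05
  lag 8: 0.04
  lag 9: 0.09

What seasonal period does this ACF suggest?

The largest autocorrelation is r_2 = 0.38; the remaining lags stay at or below 0.13.
The dominant spike at lag 2 indicates a seasonal period of 2.

2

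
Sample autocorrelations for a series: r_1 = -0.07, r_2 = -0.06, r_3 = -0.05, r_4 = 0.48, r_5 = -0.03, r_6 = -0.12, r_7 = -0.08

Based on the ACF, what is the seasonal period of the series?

The largest autocorrelation is r_4 = 0.48; the remaining lags stay at or below -0.03.
The dominant spike at lag 4 indicates a seasonal period of 4.

4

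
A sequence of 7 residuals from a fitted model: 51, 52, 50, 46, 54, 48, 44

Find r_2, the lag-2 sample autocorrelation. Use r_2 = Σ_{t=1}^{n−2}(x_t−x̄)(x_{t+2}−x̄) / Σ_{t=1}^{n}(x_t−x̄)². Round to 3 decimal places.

Mean x̄ = (51 + 52 + 50 + 46 + 54 + 48 + 44)/7 = 49.2857
Deviations from mean: 1.7143, 2.7143, 0.7143, -3.2857, 4.7143, -1.2857, -5.2857
Numerator Σ_{t=1}^{5}(x_t−x̄)(x_{t+2}−x̄) = -25.0204
Denominator Σ(x_t−x̄)² = 73.4286
r_2 = -25.0204 / 73.4286 = -0.341

-0.341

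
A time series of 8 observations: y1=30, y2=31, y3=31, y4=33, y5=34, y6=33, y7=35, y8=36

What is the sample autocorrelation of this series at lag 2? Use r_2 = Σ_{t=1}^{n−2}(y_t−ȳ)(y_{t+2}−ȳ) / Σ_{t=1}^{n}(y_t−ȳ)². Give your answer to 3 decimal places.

Mean ȳ = (30 + 31 + 31 + 33 + 34 + 33 + 35 + 36)/8 = 32.8750
Deviations from mean: -2.8750, -1.8750, -1.8750, 0.1250, 1.1250, 0.1250, 2.1250, 3.1250
Σ(y_t−ȳ)(y_{t+2}−ȳ) = (5.3906) + (-0.2344) + (-2.1094) + (0.0156) + (2.3906) + (0.3906) = 5.8438
Denominator Σ(y_t−ȳ)² = 30.8750
r_2 = 5.8438 / 30.8750 = 0.189

0.189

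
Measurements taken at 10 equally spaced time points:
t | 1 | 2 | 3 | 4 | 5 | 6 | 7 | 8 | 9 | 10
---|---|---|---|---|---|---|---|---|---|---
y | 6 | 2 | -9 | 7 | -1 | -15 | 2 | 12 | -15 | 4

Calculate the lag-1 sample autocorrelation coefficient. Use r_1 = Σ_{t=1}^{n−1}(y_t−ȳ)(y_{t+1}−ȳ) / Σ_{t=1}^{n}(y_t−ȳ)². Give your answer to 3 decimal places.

-0.409

Mean ȳ = (6 + 2 − 9 + 7 − 1 − 15 + 2 + 12 − 15 + 4)/10 = -0.7000
Numerator Σ_{t=1}^{9}(y_t−ȳ)(y_{t+1}−ȳ) = -319.3900
Denominator Σ(y_t−ȳ)² = 780.1000
r_1 = -319.3900 / 780.1000 = -0.409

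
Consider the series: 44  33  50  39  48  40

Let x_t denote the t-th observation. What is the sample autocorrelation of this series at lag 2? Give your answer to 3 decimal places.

Mean x̄ = (44 + 33 + 50 + 39 + 48 + 40)/6 = 42.3333
Deviations from mean: 1.6667, -9.3333, 7.6667, -3.3333, 5.6667, -2.3333
Numerator Σ_{t=1}^{4}(x_t−x̄)(x_{t+2}−x̄) = 95.1111
Denominator Σ(x_t−x̄)² = 197.3333
r_2 = 95.1111 / 197.3333 = 0.482

0.482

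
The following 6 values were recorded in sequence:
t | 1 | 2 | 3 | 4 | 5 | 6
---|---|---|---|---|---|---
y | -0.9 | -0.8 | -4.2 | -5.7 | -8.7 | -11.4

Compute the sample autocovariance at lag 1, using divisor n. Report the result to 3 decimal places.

Mean ȳ = (-0.9 − 0.8 − 4.2 − 5.7 − 8.7 − 11.4)/6 = -5.2833
Deviations: 4.3833, 4.4833, 1.0833, -0.4167, -3.4167, -6.1167
Σ_{t=1}^{5}(y_t−ȳ)(y_{t+1}−ȳ) = 46.3797
γ_1 = 46.3797 / 6 = 7.730

7.730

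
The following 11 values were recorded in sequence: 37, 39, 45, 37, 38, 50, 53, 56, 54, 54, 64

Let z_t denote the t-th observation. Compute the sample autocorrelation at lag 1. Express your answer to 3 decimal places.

0.561

Mean z̄ = (37 + 39 + 45 + 37 + 38 + 50 + 53 + 56 + 54 + 54 + 64)/11 = 47.9091
Numerator Σ_{t=1}^{10}(z_t−z̄)(z_{t+1}−z̄) = 478.4463
Denominator Σ(z_t−z̄)² = 852.9091
r_1 = 478.4463 / 852.9091 = 0.561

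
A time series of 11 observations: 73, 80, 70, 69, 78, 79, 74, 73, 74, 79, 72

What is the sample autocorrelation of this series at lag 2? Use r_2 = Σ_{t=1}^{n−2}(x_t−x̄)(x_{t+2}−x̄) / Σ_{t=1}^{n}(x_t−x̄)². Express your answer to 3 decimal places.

Mean x̄ = (73 + 80 + 70 + 69 + 78 + 79 + 74 + 73 + 74 + 79 + 72)/11 = 74.6364
Numerator Σ_{t=1}^{9}(x_t−x̄)(x_{t+2}−x̄) = -77.1736
Denominator Σ(x_t−x̄)² = 144.5455
r_2 = -77.1736 / 144.5455 = -0.534

-0.534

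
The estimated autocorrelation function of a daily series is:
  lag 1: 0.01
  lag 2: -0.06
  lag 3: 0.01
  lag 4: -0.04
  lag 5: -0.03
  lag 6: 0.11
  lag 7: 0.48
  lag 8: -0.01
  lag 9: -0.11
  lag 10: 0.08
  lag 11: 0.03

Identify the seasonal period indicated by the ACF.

The largest autocorrelation is r_7 = 0.48; the remaining lags stay at or below 0.11.
The dominant spike at lag 7 indicates a seasonal period of 7.

7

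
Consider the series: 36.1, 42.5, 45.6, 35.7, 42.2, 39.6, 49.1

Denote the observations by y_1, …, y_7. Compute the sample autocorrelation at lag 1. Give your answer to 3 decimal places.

-0.315

Mean ȳ = (36.1 + 42.5 + 45.6 + 35.7 + 42.2 + 39.6 + 49.1)/7 = 41.5429
Σ(y_t−ȳ)(y_{t+1}−ȳ) = (-5.2096) + (3.8833) + (-23.7053) + (-3.8396) + (-1.2767) + (-14.6824) = -44.8304
Denominator Σ(y_t−ȳ)² = 142.4571
r_1 = -44.8304 / 142.4571 = -0.315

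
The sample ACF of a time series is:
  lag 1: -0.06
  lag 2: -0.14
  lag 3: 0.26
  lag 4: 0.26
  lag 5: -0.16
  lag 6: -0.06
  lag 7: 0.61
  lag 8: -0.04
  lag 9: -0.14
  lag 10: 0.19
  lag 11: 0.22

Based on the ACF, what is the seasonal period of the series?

The largest autocorrelation is r_7 = 0.61; the remaining lags stay at or below 0.26.
The dominant spike at lag 7 indicates a seasonal period of 7.

7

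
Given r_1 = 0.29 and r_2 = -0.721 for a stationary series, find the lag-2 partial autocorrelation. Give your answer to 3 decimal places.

-0.879

φ_{22} = (r_2 − r_1²) / (1 − r_1²)
r_1² = (0.29)² = 0.0841
Numerator = -0.721 − 0.0841 = -0.8051; denominator = 1 − 0.0841 = 0.9159
φ_{22} = -0.8051 / 0.9159 = -0.879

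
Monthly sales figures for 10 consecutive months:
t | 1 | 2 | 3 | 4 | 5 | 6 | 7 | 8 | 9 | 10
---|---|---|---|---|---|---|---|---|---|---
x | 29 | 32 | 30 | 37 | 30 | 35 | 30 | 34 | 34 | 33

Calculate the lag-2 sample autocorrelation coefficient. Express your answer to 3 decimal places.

0.498

Mean x̄ = (29 + 32 + 30 + 37 + 30 + 35 + 30 + 34 + 34 + 33)/10 = 32.4000
Numerator Σ_{t=1}^{8}(x_t−x̄)(x_{t+2}−x̄) = 31.0800
Denominator Σ(x_t−x̄)² = 62.4000
r_2 = 31.0800 / 62.4000 = 0.498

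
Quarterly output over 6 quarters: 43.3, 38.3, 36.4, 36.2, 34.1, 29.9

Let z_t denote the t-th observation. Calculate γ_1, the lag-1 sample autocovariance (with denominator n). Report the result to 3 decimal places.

4.750

Mean z̄ = (43.3 + 38.3 + 36.4 + 36.2 + 34.1 + 29.9)/6 = 36.3667
Σ_{t=1}^{5}(z_t−z̄)(z_{t+1}−z̄) = 28.4989
γ_1 = 28.4989 / 6 = 4.750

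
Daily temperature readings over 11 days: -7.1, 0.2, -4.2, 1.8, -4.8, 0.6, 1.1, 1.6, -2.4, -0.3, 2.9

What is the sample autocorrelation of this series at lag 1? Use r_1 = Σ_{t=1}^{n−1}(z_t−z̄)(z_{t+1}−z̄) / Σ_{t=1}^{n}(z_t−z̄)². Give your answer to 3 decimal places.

-0.293

Mean z̄ = (-7.1 + 0.2 − 4.2 + 1.8 − 4.8 + 0.6 + 1.1 + 1.6 − 2.4 − 0.3 + 2.9)/11 = -0.9636
Numerator Σ_{t=1}^{10}(z_t−z̄)(z_{t+1}−z̄) = -30.0059
Denominator Σ(z_t−z̄)² = 102.5455
r_1 = -30.0059 / 102.5455 = -0.293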